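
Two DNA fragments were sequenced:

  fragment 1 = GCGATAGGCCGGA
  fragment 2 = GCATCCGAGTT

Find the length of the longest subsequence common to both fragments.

8

Pick G [1,1], C [2,2], A [4,3], T [5,4], C [9,5], C [10,6], G [11,7], G [12,9]; all 8 bases appear in both, in order. dp[13][11] = 8 confirms this is the maximum.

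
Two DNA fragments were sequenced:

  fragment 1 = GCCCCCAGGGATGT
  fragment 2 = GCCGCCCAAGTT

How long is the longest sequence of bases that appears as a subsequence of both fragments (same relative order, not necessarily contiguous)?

10

One common subsequence of length 10: G (fragment 1 #1, fragment 2 #1), C (fragment 1 #2, fragment 2 #2), C (fragment 1 #3, fragment 2 #3), C (fragment 1 #4, fragment 2 #5), C (fragment 1 #5, fragment 2 #6), C (fragment 1 #6, fragment 2 #7), A (fragment 1 #7, fragment 2 #9), G (fragment 1 #10, fragment 2 #10), T (fragment 1 #12, fragment 2 #11), T (fragment 1 #14, fragment 2 #12). Since dp[14][12] = 10, nothing longer is possible.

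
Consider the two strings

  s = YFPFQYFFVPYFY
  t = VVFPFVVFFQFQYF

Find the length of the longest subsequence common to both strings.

7

One common subsequence of length 7: F (s #2, t #3), then P (s #3, t #4), then F (s #4, t #9), then Q (s #5, t #10), then F (s #7, t #11), then Y (s #11, t #13), then F (s #12, t #14). The LCS DP gives dp[13][14] = 7, so this is optimal.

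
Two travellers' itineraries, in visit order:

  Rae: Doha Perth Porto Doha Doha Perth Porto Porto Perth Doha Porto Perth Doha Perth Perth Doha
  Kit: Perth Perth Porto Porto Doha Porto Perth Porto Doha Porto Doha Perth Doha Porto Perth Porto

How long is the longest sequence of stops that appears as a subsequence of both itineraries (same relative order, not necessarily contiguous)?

Taking Perth at Rae[2]=Kit[2], Porto at Rae[3]=Kit[4], Doha at Rae[4]=Kit[5], Perth at Rae[6]=Kit[7], Porto at Rae[7]=Kit[8], Porto at Rae[8]=Kit[10], Perth at Rae[9]=Kit[12], Doha at Rae[10]=Kit[13], Porto at Rae[11]=Kit[14], Perth at Rae[12]=Kit[15] gives a common subsequence of length 10. Since dp[16][16] = 10, nothing longer is possible.

10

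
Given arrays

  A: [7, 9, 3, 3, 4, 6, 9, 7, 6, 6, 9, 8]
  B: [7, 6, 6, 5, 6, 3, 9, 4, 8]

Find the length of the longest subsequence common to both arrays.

Let dp[i][j] be the LCS length of the first i values of A and the first j values of B. dp[i][j] = dp[i-1][j-1]+1 when the i-th and j-th values match, else max(dp[i-1][j], dp[i][j-1]).
    ·  7  6  6  5  6  3  9  4  8
 ·  0  0  0  0  0  0  0  0  0  0
 7  0  1  1  1  1  1  1  1  1  1
 9  0  1  1  1  1  1  1  2  2  2
 3  0  1  1  1  1  1  2  2  2  2
 3  0  1  1  1  1  1  2  2  2  2
 4  0  1  1  1  1  1  2  2  3  3
 6  0  1  2  2  2  2  2  2  3  3
 9  0  1  2  2  2  2  2  3  3  3
 7  0  1  2  2  2  2  2  3  3  3
 6  0  1  2  3  3  3  3  3  3  3
 6  0  1  2  3  3  4  4  4  4  4
 9  0  1  2  3  3  4  4  5  5  5
 8  0  1  2  3  3  4  4  5  5  6
dp[12][9] = 6. One LCS (by backtracking along matches): 7, 6, 6, 6, 9, 8.

6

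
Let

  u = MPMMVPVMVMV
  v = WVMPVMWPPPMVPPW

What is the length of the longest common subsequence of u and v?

One common subsequence of length 6: M [1,3]; then P [2,4]; then M [3,6]; then M [4,11]; then V [5,12]; then P [6,14]. dp[11][15] = 6 confirms this is the maximum.

6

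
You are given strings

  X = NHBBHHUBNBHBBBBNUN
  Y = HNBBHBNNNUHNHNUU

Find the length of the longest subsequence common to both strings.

Match N at X[1]=Y[2] → B at X[3]=Y[3] → B at X[4]=Y[4] → H at X[5]=Y[5] → H at X[6]=Y[11] → N at X[9]=Y[12] → H at X[11]=Y[13] → N at X[16]=Y[14] → U at X[17]=Y[16] — 9 characters in the same relative order in both. The LCS DP gives dp[18][16] = 9, so this is optimal.

9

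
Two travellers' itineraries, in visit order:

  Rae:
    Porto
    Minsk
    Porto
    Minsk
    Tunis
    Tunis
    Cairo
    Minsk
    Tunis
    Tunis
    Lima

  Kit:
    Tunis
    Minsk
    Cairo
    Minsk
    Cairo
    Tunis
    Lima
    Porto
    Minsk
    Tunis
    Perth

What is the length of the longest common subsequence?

5

Taking Minsk at Rae[2]=Kit[2]; then Minsk at Rae[4]=Kit[4]; then Tunis at Rae[5]=Kit[6]; then Minsk at Rae[8]=Kit[9]; then Tunis at Rae[9]=Kit[10] gives a common subsequence of length 5. dp[11][11] = 5 confirms this is the maximum.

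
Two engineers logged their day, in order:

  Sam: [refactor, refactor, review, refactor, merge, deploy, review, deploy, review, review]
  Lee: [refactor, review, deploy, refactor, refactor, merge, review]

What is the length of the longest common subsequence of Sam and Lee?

Taking refactor [1,1] → refactor [2,4] → refactor [4,5] → merge [5,6] → review [10,7] gives a common subsequence of length 5. dp[10][7] = 5 confirms this is the maximum.

5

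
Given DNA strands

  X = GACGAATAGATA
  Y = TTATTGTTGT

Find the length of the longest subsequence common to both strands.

5

Pick A at X[2]=Y[3] → G at X[4]=Y[6] → T at X[7]=Y[8] → G at X[9]=Y[9] → T at X[11]=Y[10]; all 5 bases appear in both, in order. Since dp[12][10] = 5, nothing longer is possible.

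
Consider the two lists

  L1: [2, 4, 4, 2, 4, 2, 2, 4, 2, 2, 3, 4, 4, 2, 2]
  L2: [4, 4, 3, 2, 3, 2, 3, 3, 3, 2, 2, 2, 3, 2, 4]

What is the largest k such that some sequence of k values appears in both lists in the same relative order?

Match 4 [2,1], then 4 [3,2], then 2 [4,4], then 2 [6,6], then 2 [7,10], then 2 [9,11], then 2 [10,12], then 3 [11,13], then 4 [13,15] — 9 values in the same relative order in both. The LCS DP gives dp[15][15] = 9, so this is optimal.

9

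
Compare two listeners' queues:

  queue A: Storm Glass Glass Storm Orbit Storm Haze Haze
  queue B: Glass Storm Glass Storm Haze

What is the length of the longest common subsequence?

Match Storm at queue A[1]=queue B[2] → Glass at queue A[3]=queue B[3] → Storm at queue A[6]=queue B[4] → Haze at queue A[8]=queue B[5] — 4 songs in the same relative order in both. Since dp[8][5] = 4, nothing longer is possible.

4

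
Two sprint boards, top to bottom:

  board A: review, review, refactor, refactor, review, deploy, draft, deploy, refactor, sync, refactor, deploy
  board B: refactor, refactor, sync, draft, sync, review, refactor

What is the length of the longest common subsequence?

5

Pick refactor (board A #3, board B #1), refactor (board A #4, board B #2), draft (board A #7, board B #4), sync (board A #10, board B #5), refactor (board A #11, board B #7); all 5 tasks appear in both, in order. Since dp[12][7] = 5, nothing longer is possible.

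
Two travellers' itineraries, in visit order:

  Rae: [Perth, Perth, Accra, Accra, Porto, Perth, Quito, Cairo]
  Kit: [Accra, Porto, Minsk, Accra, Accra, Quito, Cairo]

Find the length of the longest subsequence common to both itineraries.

Pick Accra (Rae #3, Kit #4) → Accra (Rae #4, Kit #5) → Quito (Rae #7, Kit #6) → Cairo (Rae #8, Kit #7); all 4 stops appear in both, in order, and the DP table's final entry dp[8][7] is also 4, so no common subsequence is longer.

4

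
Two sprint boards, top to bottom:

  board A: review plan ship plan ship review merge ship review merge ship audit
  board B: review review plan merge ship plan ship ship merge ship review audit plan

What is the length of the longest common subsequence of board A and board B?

Match review (board A #1, board B #2), then plan (board A #2, board B #3), then ship (board A #3, board B #5), then plan (board A #4, board B #6), then ship (board A #5, board B #8), then merge (board A #7, board B #9), then ship (board A #8, board B #10), then review (board A #9, board B #11), then audit (board A #12, board B #12) — 9 tasks in the same relative order in both, and the DP table's final entry dp[12][13] is also 9, so no common subsequence is longer.

9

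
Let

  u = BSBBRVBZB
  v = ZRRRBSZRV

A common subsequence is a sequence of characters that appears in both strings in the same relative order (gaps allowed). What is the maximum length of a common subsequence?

4

One common subsequence of length 4: B [1,5], then S [2,6], then R [5,8], then V [6,9]. Since dp[9][9] = 4, nothing longer is possible.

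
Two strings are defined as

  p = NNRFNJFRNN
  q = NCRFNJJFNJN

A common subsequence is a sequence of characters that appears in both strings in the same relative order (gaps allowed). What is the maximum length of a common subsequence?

Let dp[i][j] be the LCS length of the first i characters of p and the first j characters of q. dp[i][j] = dp[i-1][j-1]+1 when the i-th and j-th characters match, else max(dp[i-1][j], dp[i][j-1]).
    ·  N  C  R  F  N  J  J  F  N  J  N
 ·  0  0  0  0  0  0  0  0  0  0  0  0
 N  0  1  1  1  1  1  1  1  1  1  1  1
 N  0  1  1  1  1  2  2  2  2  2  2  2
 R  0  1  1  2  2  2  2  2  2  2  2  2
 F  0  1  1  2  3  3  3  3  3  3  3  3
 N  0  1  1  2  3  4  4  4  4  4  4  4
 J  0  1  1  2  3  4  5  5  5  5  5  5
 F  0  1  1  2  3  4  5  5  6  6  6  6
 R  0  1  1  2  3  4  5  5  6  6  6  6
 N  0  1  1  2  3  4  5  5  6  7  7  7
 N  0  1  1  2  3  4  5  5  6  7  7  8
dp[10][11] = 8. One LCS (by backtracking along matches): NRFNJFNN.

8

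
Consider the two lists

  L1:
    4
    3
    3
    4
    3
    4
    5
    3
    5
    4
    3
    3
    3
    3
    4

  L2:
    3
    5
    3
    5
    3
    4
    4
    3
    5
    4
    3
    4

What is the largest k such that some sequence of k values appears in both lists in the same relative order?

9

One common subsequence of length 9: 3 (L1 #2, L2 #3); then 3 (L1 #3, L2 #5); then 4 (L1 #4, L2 #6); then 4 (L1 #6, L2 #7); then 3 (L1 #8, L2 #8); then 5 (L1 #9, L2 #9); then 4 (L1 #10, L2 #10); then 3 (L1 #14, L2 #11); then 4 (L1 #15, L2 #12). The LCS DP gives dp[15][12] = 9, so this is optimal.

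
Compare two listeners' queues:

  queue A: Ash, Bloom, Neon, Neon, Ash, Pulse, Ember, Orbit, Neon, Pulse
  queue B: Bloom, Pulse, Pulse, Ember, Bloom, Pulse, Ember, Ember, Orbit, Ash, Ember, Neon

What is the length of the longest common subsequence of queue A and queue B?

Match Bloom at queue A[2]=queue B[5] → Pulse at queue A[6]=queue B[6] → Ember at queue A[7]=queue B[8] → Orbit at queue A[8]=queue B[9] → Neon at queue A[9]=queue B[12] — 5 songs in the same relative order in both. Since dp[10][12] = 5, nothing longer is possible.

5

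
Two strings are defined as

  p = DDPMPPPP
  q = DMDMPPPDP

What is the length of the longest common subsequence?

One common subsequence of length 7: D [1,1], D [2,3], M [4,4], P [5,5], P [6,6], P [7,7], P [8,9]. The LCS DP gives dp[8][9] = 7, so this is optimal.

7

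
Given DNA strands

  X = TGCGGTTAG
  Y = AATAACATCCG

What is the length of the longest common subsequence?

Let dp[i][j] be the LCS length of the first i bases of X and the first j bases of Y. dp[i][j] = dp[i-1][j-1]+1 when the i-th and j-th bases match, else max(dp[i-1][j], dp[i][j-1]).
    ·  A  A  T  A  A  C  A  T  C  C  G
 ·  0  0  0  0  0  0  0  0  0  0  0  0
 T  0  0  0  1  1  1  1  1  1  1  1  1
 G  0  0  0  1  1  1  1  1  1  1  1  2
 C  0  0  0  1  1  1  2  2  2  2  2  2
 G  0  0  0  1  1  1  2  2  2  2  2  3
 G  0  0  0  1  1  1  2  2  2  2  2  3
 T  0  0  0  1  1  1  2  2  3  3  3  3
 T  0  0  0  1  1  1  2  2  3  3  3  3
 A  0  1  1  1  2  2  2  3  3  3  3  3
 G  0  1  1  1  2  2  2  3  3  3  3  4
dp[9][11] = 4. One LCS (by backtracking along matches): TCTG.

4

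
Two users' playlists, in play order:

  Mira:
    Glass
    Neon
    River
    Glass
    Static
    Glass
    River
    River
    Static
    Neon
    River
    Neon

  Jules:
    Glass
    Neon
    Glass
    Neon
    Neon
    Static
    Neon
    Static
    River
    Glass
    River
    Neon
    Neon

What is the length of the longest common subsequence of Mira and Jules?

8

Match Glass [1,1] → Neon [2,2] → Glass [4,3] → Static [5,8] → Glass [6,10] → River [8,11] → Neon [10,12] → Neon [12,13] — 8 songs in the same relative order in both. The LCS DP gives dp[12][13] = 8, so this is optimal.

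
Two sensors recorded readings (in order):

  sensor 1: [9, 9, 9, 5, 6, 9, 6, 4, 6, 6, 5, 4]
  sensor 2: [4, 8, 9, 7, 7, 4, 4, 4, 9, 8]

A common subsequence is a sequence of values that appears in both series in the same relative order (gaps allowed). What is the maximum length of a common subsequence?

Taking 9 [1,3], 4 [8,7], 4 [12,8] gives a common subsequence of length 3. dp[12][10] = 3 confirms this is the maximum.

3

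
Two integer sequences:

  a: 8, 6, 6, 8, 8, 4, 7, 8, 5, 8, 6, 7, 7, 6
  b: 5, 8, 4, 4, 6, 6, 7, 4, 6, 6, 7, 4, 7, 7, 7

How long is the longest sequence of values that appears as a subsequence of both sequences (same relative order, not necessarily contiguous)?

Pick 8 at a[1]=b[2], then 6 at a[2]=b[9], then 6 at a[3]=b[10], then 4 at a[6]=b[12], then 7 at a[7]=b[13], then 7 at a[12]=b[14], then 7 at a[13]=b[15]; all 7 values appear in both, in order. The LCS DP gives dp[14][15] = 7, so this is optimal.

7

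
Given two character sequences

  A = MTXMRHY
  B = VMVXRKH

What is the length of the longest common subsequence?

4

Let dp[i][j] be the LCS length of the first i characters of A and the first j characters of B. dp[i][j] = dp[i-1][j-1]+1 when the i-th and j-th characters match, else max(dp[i-1][j], dp[i][j-1]).
    ·  V  M  V  X  R  K  H
 ·  0  0  0  0  0  0  0  0
 M  0  0  1  1  1  1  1  1
 T  0  0  1  1  1  1  1  1
 X  0  0  1  1  2  2  2  2
 M  0  0  1  1  2  2  2  2
 R  0  0  1  1  2  3  3  3
 H  0  0  1  1  2  3  3  4
 Y  0  0  1  1  2  3  3  4
dp[7][7] = 4. One LCS (by backtracking along matches): MXRH.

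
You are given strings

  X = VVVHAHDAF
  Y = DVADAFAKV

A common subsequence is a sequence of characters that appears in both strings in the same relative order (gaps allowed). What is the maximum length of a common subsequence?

5

Let dp[i][j] be the LCS length of the first i characters of X and the first j characters of Y. dp[i][j] = dp[i-1][j-1]+1 when the i-th and j-th characters match, else max(dp[i-1][j], dp[i][j-1]).
    ·  D  V  A  D  A  F  A  K  V
 ·  0  0  0  0  0  0  0  0  0  0
 V  0  0  1  1  1  1  1  1  1  1
 V  0  0  1  1  1  1  1  1  1  2
 V  0  0  1  1  1  1  1  1  1  2
 H  0  0  1  1  1  1  1  1  1  2
 A  0  0  1  2  2  2  2  2  2  2
 H  0  0  1  2  2  2  2  2  2  2
 D  0  1  1  2  3  3  3  3  3  3
 A  0  1  1  2  3  4  4  4  4  4
 F  0  1  1  2  3  4  5  5  5  5
dp[9][9] = 5. One LCS (by backtracking along matches): VADAF.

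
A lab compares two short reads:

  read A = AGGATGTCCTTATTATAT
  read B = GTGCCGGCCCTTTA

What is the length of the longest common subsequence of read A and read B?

9

Match G at read A[2]=read B[3], then G at read A[3]=read B[6], then G at read A[6]=read B[7], then C at read A[8]=read B[9], then C at read A[9]=read B[10], then T at read A[13]=read B[11], then T at read A[14]=read B[12], then T at read A[16]=read B[13], then A at read A[17]=read B[14] — 9 bases in the same relative order in both. dp[18][14] = 9 confirms this is the maximum.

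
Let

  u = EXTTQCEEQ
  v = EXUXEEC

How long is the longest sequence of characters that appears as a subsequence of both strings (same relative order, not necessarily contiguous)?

4

Let dp[i][j] be the LCS length of the first i characters of u and the first j characters of v. dp[i][j] = dp[i-1][j-1]+1 when the i-th and j-th characters match, else max(dp[i-1][j], dp[i][j-1]).
    ·  E  X  U  X  E  E  C
 ·  0  0  0  0  0  0  0  0
 E  0  1  1  1  1  1  1  1
 X  0  1  2  2  2  2  2  2
 T  0  1  2  2  2  2  2  2
 T  0  1  2  2  2  2  2  2
 Q  0  1  2  2  2  2  2  2
 C  0  1  2  2  2  2  2  3
 E  0  1  2  2  2  3  3  3
 E  0  1  2  2  2  3  4  4
 Q  0  1  2  2  2  3  4  4
dp[9][7] = 4. One LCS (by backtracking along matches): EXEE.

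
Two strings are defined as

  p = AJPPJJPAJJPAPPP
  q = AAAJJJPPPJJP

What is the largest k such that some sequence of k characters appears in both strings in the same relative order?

Match A at p[1]=q[3] → J at p[2]=q[6] → P at p[3]=q[7] → P at p[4]=q[8] → P at p[7]=q[9] → J at p[9]=q[10] → J at p[10]=q[11] → P at p[15]=q[12] — 8 characters in the same relative order in both, and the DP table's final entry dp[15][12] is also 8, so no common subsequence is longer.

8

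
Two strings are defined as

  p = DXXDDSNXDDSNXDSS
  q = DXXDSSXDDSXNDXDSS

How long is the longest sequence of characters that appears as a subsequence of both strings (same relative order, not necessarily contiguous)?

14

One common subsequence of length 14: D (p #1, q #1), then X (p #2, q #2), then X (p #3, q #3), then D (p #4, q #4), then S (p #6, q #6), then X (p #8, q #7), then D (p #9, q #8), then D (p #10, q #9), then S (p #11, q #10), then N (p #12, q #12), then X (p #13, q #14), then D (p #14, q #15), then S (p #15, q #16), then S (p #16, q #17). dp[16][17] = 14 confirms this is the maximum.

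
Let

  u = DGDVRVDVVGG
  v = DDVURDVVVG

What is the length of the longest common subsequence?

8

Let dp[i][j] be the LCS length of the first i characters of u and the first j characters of v. dp[i][j] = dp[i-1][j-1]+1 when the i-th and j-th characters match, else max(dp[i-1][j], dp[i][j-1]).
    ·  D  D  V  U  R  D  V  V  V  G
 ·  0  0  0  0  0  0  0  0  0  0  0
 D  0  1  1  1  1  1  1  1  1  1  1
 G  0  1  1  1  1  1  1  1  1  1  2
 D  0  1  2  2  2  2  2  2  2  2  2
 V  0  1  2  3  3  3  3  3  3  3  3
 R  0  1  2  3  3  4  4  4  4  4  4
 V  0  1  2  3  3  4  4  5  5  5  5
 D  0  1  2  3  3  4  5  5  5  5  5
 V  0  1  2  3  3  4  5  6  6  6  6
 V  0  1  2  3  3  4  5  6  7  7  7
 G  0  1  2  3  3  4  5  6  7  7  8
 G  0  1  2  3  3  4  5  6  7  7  8
dp[11][10] = 8. One LCS (by backtracking along matches): DDVRVVVG.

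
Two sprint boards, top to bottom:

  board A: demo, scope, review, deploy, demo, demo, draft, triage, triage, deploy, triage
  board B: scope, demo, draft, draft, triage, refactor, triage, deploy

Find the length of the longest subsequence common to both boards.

6

Match scope [2,1]; then demo [5,2]; then draft [7,4]; then triage [8,5]; then triage [9,7]; then deploy [10,8] — 6 tasks in the same relative order in both, and the DP table's final entry dp[11][8] is also 6, so no common subsequence is longer.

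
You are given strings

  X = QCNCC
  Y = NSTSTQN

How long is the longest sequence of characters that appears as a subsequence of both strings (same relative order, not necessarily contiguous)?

Match Q (X #1, Y #6), N (X #3, Y #7) — 2 characters in the same relative order in both, and the DP table's final entry dp[5][7] is also 2, so no common subsequence is longer.

2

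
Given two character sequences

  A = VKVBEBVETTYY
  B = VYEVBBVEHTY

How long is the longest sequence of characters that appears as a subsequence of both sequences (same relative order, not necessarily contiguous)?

8

Let dp[i][j] be the LCS length of the first i characters of A and the first j characters of B. dp[i][j] = dp[i-1][j-1]+1 when the i-th and j-th characters match, else max(dp[i-1][j], dp[i][j-1]).
    ·  V  Y  E  V  B  B  V  E  H  T  Y
 ·  0  0  0  0  0  0  0  0  0  0  0  0
 V  0  1  1  1  1  1  1  1  1  1  1  1
 K  0  1  1  1  1  1  1  1  1  1  1  1
 V  0  1  1  1  2  2  2  2  2  2  2  2
 B  0  1  1  1  2  3  3  3  3  3  3  3
 E  0  1  1  2  2  3  3  3  4  4  4  4
 B  0  1  1  2  2  3  4  4  4  4  4  4
 V  0  1  1  2  3  3  4  5  5  5  5  5
 E  0  1  1  2  3  3  4  5  6  6  6  6
 T  0  1  1  2  3  3  4  5  6  6  7  7
 T  0  1  1  2  3  3  4  5  6  6  7  7
 Y  0  1  2  2  3  3  4  5  6  6  7  8
 Y  0  1  2  2  3  3  4  5  6  6  7  8
dp[12][11] = 8. One LCS (by backtracking along matches): VVBBVETY.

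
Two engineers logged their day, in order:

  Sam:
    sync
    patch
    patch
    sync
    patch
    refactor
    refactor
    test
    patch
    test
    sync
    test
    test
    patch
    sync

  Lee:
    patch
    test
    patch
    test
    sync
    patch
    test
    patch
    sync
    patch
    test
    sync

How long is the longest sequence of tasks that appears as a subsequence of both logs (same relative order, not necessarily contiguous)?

Taking patch [2,1] → patch [3,3] → sync [4,5] → patch [5,6] → test [8,7] → patch [9,8] → sync [11,9] → test [13,11] → sync [15,12] gives a common subsequence of length 9. dp[15][12] = 9 confirms this is the maximum.

9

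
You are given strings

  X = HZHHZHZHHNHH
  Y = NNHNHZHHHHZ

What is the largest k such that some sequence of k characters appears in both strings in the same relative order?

7

One common subsequence of length 7: H [1,3]; then H [4,5]; then Z [5,6]; then H [6,7]; then H [8,8]; then H [9,9]; then H [11,10]. The LCS DP gives dp[12][11] = 7, so this is optimal.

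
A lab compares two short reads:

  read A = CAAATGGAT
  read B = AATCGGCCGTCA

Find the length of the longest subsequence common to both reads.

Taking A [3,1] → A [4,2] → T [5,3] → G [6,6] → G [7,9] → A [8,12] gives a common subsequence of length 6, and the DP table's final entry dp[9][12] is also 6, so no common subsequence is longer.

6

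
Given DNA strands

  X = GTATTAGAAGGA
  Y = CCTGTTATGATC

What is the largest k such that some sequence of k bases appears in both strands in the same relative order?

6

Taking G [1,4] → T [2,6] → A [3,7] → T [5,8] → G [7,9] → A [8,10] gives a common subsequence of length 6. The LCS DP gives dp[12][12] = 6, so this is optimal.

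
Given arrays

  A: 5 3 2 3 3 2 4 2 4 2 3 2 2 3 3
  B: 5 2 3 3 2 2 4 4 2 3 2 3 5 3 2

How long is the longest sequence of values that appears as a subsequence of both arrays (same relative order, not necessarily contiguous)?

12

Pick 5 at A[1]=B[1], 2 at A[3]=B[2], 3 at A[4]=B[3], 3 at A[5]=B[4], 2 at A[6]=B[6], 4 at A[7]=B[7], 4 at A[9]=B[8], 2 at A[10]=B[9], 3 at A[11]=B[10], 2 at A[13]=B[11], 3 at A[14]=B[12], 3 at A[15]=B[14]; all 12 values appear in both, in order. Since dp[15][15] = 12, nothing longer is possible.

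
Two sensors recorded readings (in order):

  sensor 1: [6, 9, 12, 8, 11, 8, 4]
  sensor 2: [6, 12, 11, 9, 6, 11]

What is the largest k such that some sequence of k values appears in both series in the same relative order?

3

One common subsequence of length 3: 6 at sensor 1[1]=sensor 2[1] → 9 at sensor 1[2]=sensor 2[4] → 11 at sensor 1[5]=sensor 2[6]. The LCS DP gives dp[7][6] = 3, so this is optimal.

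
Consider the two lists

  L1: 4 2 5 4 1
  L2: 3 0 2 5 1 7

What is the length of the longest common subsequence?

Let dp[i][j] be the LCS length of the first i values of L1 and the first j values of L2. dp[i][j] = dp[i-1][j-1]+1 when the i-th and j-th values match, else max(dp[i-1][j], dp[i][j-1]).
    ·  3  0  2  5  1  7
 ·  0  0  0  0  0  0  0
 4  0  0  0  0  0  0  0
 2  0  0  0  1  1  1  1
 5  0  0  0  1  2  2  2
 4  0  0  0  1  2  2  2
 1  0  0  0  1  2  3  3
dp[5][6] = 3. One LCS (by backtracking along matches): 2, 5, 1.

3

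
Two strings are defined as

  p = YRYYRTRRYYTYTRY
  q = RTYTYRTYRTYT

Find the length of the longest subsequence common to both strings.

9

Taking R (p #2, q #1) → Y (p #3, q #3) → Y (p #4, q #5) → R (p #5, q #6) → T (p #6, q #7) → R (p #8, q #9) → T (p #11, q #10) → Y (p #12, q #11) → T (p #13, q #12) gives a common subsequence of length 9. The LCS DP gives dp[15][12] = 9, so this is optimal.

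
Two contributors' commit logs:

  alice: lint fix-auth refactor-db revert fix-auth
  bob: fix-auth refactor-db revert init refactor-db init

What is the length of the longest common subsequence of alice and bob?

Taking fix-auth [2,1], then refactor-db [3,2], then revert [4,3] gives a common subsequence of length 3. The LCS DP gives dp[5][6] = 3, so this is optimal.

3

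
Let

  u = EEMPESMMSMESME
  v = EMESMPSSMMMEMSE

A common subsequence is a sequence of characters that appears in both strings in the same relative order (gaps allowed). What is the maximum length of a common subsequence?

11

One common subsequence of length 11: E (u #1, v #1); then E (u #2, v #3); then M (u #3, v #5); then P (u #4, v #6); then S (u #6, v #8); then M (u #7, v #9); then M (u #8, v #10); then M (u #10, v #11); then E (u #11, v #12); then S (u #12, v #14); then E (u #14, v #15). dp[14][15] = 11 confirms this is the maximum.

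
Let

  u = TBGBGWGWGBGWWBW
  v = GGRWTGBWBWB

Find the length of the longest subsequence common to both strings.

Match G (u #3, v #1), then G (u #5, v #2), then W (u #6, v #4), then G (u #7, v #6), then W (u #8, v #8), then B (u #10, v #9), then W (u #13, v #10), then B (u #14, v #11) — 8 characters in the same relative order in both. dp[15][11] = 8 confirms this is the maximum.

8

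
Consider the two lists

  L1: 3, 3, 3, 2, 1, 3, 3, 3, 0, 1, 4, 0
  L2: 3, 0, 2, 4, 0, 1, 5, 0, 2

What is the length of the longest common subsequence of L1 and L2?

Let dp[i][j] be the LCS length of the first i values of L1 and the first j values of L2. dp[i][j] = dp[i-1][j-1]+1 when the i-th and j-th values match, else max(dp[i-1][j], dp[i][j-1]).
    ·  3  0  2  4  0  1  5  0  2
 ·  0  0  0  0  0  0  0  0  0  0
 3  0  1  1  1  1  1  1  1  1  1
 3  0  1  1  1  1  1  1  1  1  1
 3  0  1  1  1  1  1  1  1  1  1
 2  0  1  1  2  2  2  2  2  2  2
 1  0  1  1  2  2  2  3  3  3  3
 3  0  1  1  2  2  2  3  3  3  3
 3  0  1  1  2  2  2  3  3  3  3
 3  0  1  1  2  2  2  3  3  3  3
 0  0  1  2  2  2  3  3  3  4  4
 1  0  1  2  2  2  3  4  4  4  4
 4  0  1  2  2  3  3  4  4  4  4
 0  0  1  2  2  3  4  4  4  5  5
dp[12][9] = 5. One LCS (by backtracking along matches): 3, 2, 0, 1, 0.

5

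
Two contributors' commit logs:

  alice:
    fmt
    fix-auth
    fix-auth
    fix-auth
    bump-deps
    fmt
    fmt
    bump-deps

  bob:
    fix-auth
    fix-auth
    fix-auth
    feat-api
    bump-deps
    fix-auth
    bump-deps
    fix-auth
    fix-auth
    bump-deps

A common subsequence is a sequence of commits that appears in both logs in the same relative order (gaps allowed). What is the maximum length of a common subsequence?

Pick fix-auth at alice[2]=bob[2]; then fix-auth at alice[3]=bob[3]; then fix-auth at alice[4]=bob[6]; then bump-deps at alice[5]=bob[7]; then bump-deps at alice[8]=bob[10]; all 5 commits appear in both, in order. Since dp[8][10] = 5, nothing longer is possible.

5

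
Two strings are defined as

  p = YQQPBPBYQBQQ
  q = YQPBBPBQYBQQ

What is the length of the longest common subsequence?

Match Y [1,1]; then Q [3,2]; then P [4,3]; then B [5,5]; then P [6,6]; then B [7,7]; then Y [8,9]; then B [10,10]; then Q [11,11]; then Q [12,12] — 10 characters in the same relative order in both. Since dp[12][12] = 10, nothing longer is possible.

10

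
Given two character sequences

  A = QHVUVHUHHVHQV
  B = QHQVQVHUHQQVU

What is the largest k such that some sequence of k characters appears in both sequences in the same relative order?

9

Pick Q (A #1, B #1) → H (A #2, B #2) → V (A #3, B #4) → V (A #5, B #6) → H (A #6, B #7) → U (A #7, B #8) → H (A #8, B #9) → Q (A #12, B #11) → V (A #13, B #12); all 9 characters appear in both, in order. Since dp[13][13] = 9, nothing longer is possible.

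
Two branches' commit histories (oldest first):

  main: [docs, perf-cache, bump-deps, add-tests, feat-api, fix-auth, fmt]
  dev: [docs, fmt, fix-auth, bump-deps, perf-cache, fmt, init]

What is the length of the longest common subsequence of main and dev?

3

Taking docs [1,1]; then perf-cache [2,5]; then fmt [7,6] gives a common subsequence of length 3. The LCS DP gives dp[7][7] = 3, so this is optimal.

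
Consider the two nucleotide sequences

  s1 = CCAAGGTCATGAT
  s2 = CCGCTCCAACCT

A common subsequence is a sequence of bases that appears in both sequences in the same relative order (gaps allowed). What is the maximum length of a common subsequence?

Taking C [1,1] → C [2,2] → G [5,3] → T [7,5] → C [8,7] → A [9,8] → A [12,9] → T [13,12] gives a common subsequence of length 8, and the DP table's final entry dp[13][12] is also 8, so no common subsequence is longer.

8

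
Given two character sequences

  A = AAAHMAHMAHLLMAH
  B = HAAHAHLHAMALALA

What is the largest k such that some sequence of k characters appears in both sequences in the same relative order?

10

One common subsequence of length 10: A [1,2] → A [2,3] → A [3,5] → H [4,8] → A [6,9] → M [8,10] → A [9,11] → L [11,12] → L [12,14] → A [14,15]. The LCS DP gives dp[15][15] = 10, so this is optimal.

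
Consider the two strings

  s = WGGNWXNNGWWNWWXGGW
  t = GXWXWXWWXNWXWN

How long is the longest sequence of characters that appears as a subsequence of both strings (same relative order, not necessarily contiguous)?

9

Pick W [1,3], then W [5,5], then X [6,6], then W [10,7], then W [11,8], then N [12,10], then W [14,11], then X [15,12], then W [18,13]; all 9 characters appear in both, in order, and the DP table's final entry dp[18][14] is also 9, so no common subsequence is longer.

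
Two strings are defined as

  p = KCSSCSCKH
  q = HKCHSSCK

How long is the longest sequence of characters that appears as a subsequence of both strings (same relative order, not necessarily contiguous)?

Pick K at p[1]=q[2], then C at p[2]=q[3], then S at p[4]=q[5], then S at p[6]=q[6], then C at p[7]=q[7], then K at p[8]=q[8]; all 6 characters appear in both, in order. dp[9][8] = 6 confirms this is the maximum.

6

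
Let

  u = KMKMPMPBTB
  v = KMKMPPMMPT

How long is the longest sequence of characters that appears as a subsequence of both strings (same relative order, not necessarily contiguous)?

One common subsequence of length 8: K at u[1]=v[1], M at u[2]=v[2], K at u[3]=v[3], M at u[4]=v[4], P at u[5]=v[6], M at u[6]=v[8], P at u[7]=v[9], T at u[9]=v[10]. Since dp[10][10] = 8, nothing longer is possible.

8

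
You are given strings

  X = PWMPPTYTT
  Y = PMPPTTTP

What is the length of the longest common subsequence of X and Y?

7

One common subsequence of length 7: P [1,1] → M [3,2] → P [4,3] → P [5,4] → T [6,5] → T [8,6] → T [9,7]. dp[9][8] = 7 confirms this is the maximum.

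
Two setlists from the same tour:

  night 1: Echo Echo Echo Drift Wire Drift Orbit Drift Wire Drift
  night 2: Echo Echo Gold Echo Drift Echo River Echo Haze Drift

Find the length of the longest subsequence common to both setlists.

Taking Echo [1,1], Echo [2,2], Echo [3,4], Drift [4,5], Drift [10,10] gives a common subsequence of length 5. dp[10][10] = 5 confirms this is the maximum.

5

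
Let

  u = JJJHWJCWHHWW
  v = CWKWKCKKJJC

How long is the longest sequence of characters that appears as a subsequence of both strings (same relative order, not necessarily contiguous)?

Taking J at u[3]=v[9] → J at u[6]=v[10] → C at u[7]=v[11] gives a common subsequence of length 3. Since dp[12][11] = 3, nothing longer is possible.

3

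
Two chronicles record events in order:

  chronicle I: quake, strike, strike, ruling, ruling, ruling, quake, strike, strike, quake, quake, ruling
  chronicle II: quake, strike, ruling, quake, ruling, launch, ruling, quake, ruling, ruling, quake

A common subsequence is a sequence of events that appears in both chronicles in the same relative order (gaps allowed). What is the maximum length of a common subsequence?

7

Match quake (chronicle I #1, chronicle II #1), strike (chronicle I #3, chronicle II #2), ruling (chronicle I #4, chronicle II #3), ruling (chronicle I #5, chronicle II #5), ruling (chronicle I #6, chronicle II #7), quake (chronicle I #7, chronicle II #8), quake (chronicle I #11, chronicle II #11) — 7 events in the same relative order in both, and the DP table's final entry dp[12][11] is also 7, so no common subsequence is longer.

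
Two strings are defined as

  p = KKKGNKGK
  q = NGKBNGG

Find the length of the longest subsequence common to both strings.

Let dp[i][j] be the LCS length of the first i characters of p and the first j characters of q. dp[i][j] = dp[i-1][j-1]+1 when the i-th and j-th characters match, else max(dp[i-1][j], dp[i][j-1]).
    ·  N  G  K  B  N  G  G
 ·  0  0  0  0  0  0  0  0
 K  0  0  0  1  1  1  1  1
 K  0  0  0  1  1  1  1  1
 K  0  0  0  1  1  1  1  1
 G  0  0  1  1  1  1  2  2
 N  0  1  1  1  1  2  2  2
 K  0  1  1  2  2  2  2  2
 G  0  1  2  2  2  2  3  3
 K  0  1  2  3  3  3  3  3
dp[8][7] = 3. One LCS (by backtracking along matches): KGG.

3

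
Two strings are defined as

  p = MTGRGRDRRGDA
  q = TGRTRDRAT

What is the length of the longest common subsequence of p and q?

7

Let dp[i][j] be the LCS length of the first i characters of p and the first j characters of q. dp[i][j] = dp[i-1][j-1]+1 when the i-th and j-th characters match, else max(dp[i-1][j], dp[i][j-1]).
    ·  T  G  R  T  R  D  R  A  T
 ·  0  0  0  0  0  0  0  0  0  0
 M  0  0  0  0  0  0  0  0  0  0
 T  0  1  1  1  1  1  1  1  1  1
 G  0  1  2  2  2  2  2  2  2  2
 R  0  1  2  3  3  3  3  3  3  3
 G  0  1  2  3  3  3  3  3  3  3
 R  0  1  2  3  3  4  4  4  4  4
 D  0  1  2  3  3  4  5  5  5  5
 R  0  1  2  3  3  4  5  6  6  6
 R  0  1  2  3  3  4  5  6  6  6
 G  0  1  2  3  3  4  5  6  6  6
 D  0  1  2  3  3  4  5  6  6  6
 A  0  1  2  3  3  4  5  6  7  7
dp[12][9] = 7. One LCS (by backtracking along matches): TGRRDRA.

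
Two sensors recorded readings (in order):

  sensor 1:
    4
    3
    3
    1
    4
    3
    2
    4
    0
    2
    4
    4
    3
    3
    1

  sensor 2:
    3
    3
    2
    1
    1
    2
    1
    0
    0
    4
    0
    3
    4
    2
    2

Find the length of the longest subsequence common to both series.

Taking 3 (sensor 1 #2, sensor 2 #1); then 3 (sensor 1 #3, sensor 2 #2); then 1 (sensor 1 #4, sensor 2 #7); then 4 (sensor 1 #5, sensor 2 #10); then 3 (sensor 1 #6, sensor 2 #12); then 2 (sensor 1 #7, sensor 2 #14); then 2 (sensor 1 #10, sensor 2 #15) gives a common subsequence of length 7, and the DP table's final entry dp[15][15] is also 7, so no common subsequence is longer.

7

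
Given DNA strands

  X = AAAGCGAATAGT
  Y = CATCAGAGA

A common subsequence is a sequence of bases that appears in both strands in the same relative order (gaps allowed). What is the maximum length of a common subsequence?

5

Let dp[i][j] be the LCS length of the first i bases of X and the first j bases of Y. dp[i][j] = dp[i-1][j-1]+1 when the i-th and j-th bases match, else max(dp[i-1][j], dp[i][j-1]).
    ·  C  A  T  C  A  G  A  G  A
 ·  0  0  0  0  0  0  0  0  0  0
 A  0  0  1  1  1  1  1  1  1  1
 A  0  0  1  1  1  2  2  2  2  2
 A  0  0  1  1  1  2  2  3  3  3
 G  0  0  1  1  1  2  3  3  4  4
 C  0  1  1  1  2  2  3  3  4  4
 G  0  1  1  1  2  2  3  3  4  4
 A  0  1  2  2  2  3  3  4  4  5
 A  0  1  2  2  2  3  3  4  4  5
 T  0  1  2  3  3  3  3  4  4  5
 A  0  1  2  3  3  4  4  4  4  5
 G  0  1  2  3  3  4  5  5  5  5
 T  0  1  2  3  3  4  5  5  5  5
dp[12][9] = 5. One LCS (by backtracking along matches): AAAGA.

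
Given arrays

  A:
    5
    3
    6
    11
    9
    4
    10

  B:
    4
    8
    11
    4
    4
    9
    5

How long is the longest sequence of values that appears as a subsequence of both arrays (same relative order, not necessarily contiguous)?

2

Let dp[i][j] be the LCS length of the first i values of A and the first j values of B. dp[i][j] = dp[i-1][j-1]+1 when the i-th and j-th values match, else max(dp[i-1][j], dp[i][j-1]).
    ·  4  8 11  4  4  9  5
 ·  0  0  0  0  0  0  0  0
 5  0  0  0  0  0  0  0  1
 3  0  0  0  0  0  0  0  1
 6  0  0  0  0  0  0  0  1
11  0  0  0  1  1  1  1  1
 9  0  0  0  1  1  1  2  2
 4  0  1  1  1  2  2  2  2
10  0  1  1  1  2  2  2  2
dp[7][7] = 2. One LCS (by backtracking along matches): 11, 9.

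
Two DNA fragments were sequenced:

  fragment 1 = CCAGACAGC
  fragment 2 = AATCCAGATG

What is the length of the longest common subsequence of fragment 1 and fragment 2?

One common subsequence of length 6: C (fragment 1 #1, fragment 2 #4) → C (fragment 1 #2, fragment 2 #5) → A (fragment 1 #3, fragment 2 #6) → G (fragment 1 #4, fragment 2 #7) → A (fragment 1 #5, fragment 2 #8) → G (fragment 1 #8, fragment 2 #10). dp[9][10] = 6 confirms this is the maximum.

6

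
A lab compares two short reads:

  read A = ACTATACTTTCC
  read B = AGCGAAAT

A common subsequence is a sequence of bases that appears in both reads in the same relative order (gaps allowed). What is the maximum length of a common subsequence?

5

Pick A (read A #1, read B #1); then C (read A #2, read B #3); then A (read A #4, read B #6); then A (read A #6, read B #7); then T (read A #10, read B #8); all 5 bases appear in both, in order. Since dp[12][8] = 5, nothing longer is possible.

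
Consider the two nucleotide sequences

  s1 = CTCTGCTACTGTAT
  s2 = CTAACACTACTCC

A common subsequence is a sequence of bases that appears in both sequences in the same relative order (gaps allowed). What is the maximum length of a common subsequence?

One common subsequence of length 8: C at s1[1]=s2[1], then T at s1[2]=s2[2], then C at s1[3]=s2[5], then C at s1[6]=s2[7], then T at s1[7]=s2[8], then A at s1[8]=s2[9], then C at s1[9]=s2[10], then T at s1[10]=s2[11]. dp[14][13] = 8 confirms this is the maximum.

8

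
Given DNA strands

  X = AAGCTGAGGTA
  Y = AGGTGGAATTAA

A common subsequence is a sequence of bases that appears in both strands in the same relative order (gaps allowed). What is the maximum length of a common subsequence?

Let dp[i][j] be the LCS length of the first i bases of X and the first j bases of Y. dp[i][j] = dp[i-1][j-1]+1 when the i-th and j-th bases match, else max(dp[i-1][j], dp[i][j-1]).
    ·  A  G  G  T  G  G  A  A  T  T  A  A
 ·  0  0  0  0  0  0  0  0  0  0  0  0  0
 A  0  1  1  1  1  1  1  1  1  1  1  1  1
 A  0  1  1  1  1  1  1  2  2  2  2  2  2
 G  0  1  2  2  2  2  2  2  2  2  2  2  2
 C  0  1  2  2  2  2  2  2  2  2  2  2  2
 T  0  1  2  2  3  3  3  3  3  3  3  3  3
 G  0  1  2  3  3  4  4  4  4  4  4  4  4
 A  0  1  2  3  3  4  4  5  5  5  5  5  5
 G  0  1  2  3  3  4  5  5  5  5  5  5  5
 G  0  1  2  3  3  4  5  5  5  5  5  5  5
 T  0  1  2  3  4  4  5  5  5  6  6  6  6
 A  0  1  2  3  4  4  5  6  6  6  6  7  7
dp[11][12] = 7. One LCS (by backtracking along matches): AGTGATA.

7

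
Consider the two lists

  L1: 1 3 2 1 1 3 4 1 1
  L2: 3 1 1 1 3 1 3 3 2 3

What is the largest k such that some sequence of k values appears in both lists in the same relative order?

5

Match 1 at L1[1]=L2[2], 1 at L1[4]=L2[3], 1 at L1[5]=L2[4], 3 at L1[6]=L2[5], 1 at L1[8]=L2[6] — 5 values in the same relative order in both. dp[9][10] = 5 confirms this is the maximum.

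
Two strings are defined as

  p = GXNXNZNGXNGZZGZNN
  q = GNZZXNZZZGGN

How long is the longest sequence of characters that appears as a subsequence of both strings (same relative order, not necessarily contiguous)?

9

One common subsequence of length 9: G (p #1, q #1), then N (p #3, q #2), then X (p #4, q #5), then N (p #5, q #6), then Z (p #6, q #7), then Z (p #12, q #8), then Z (p #13, q #9), then G (p #14, q #11), then N (p #17, q #12). The LCS DP gives dp[17][12] = 9, so this is optimal.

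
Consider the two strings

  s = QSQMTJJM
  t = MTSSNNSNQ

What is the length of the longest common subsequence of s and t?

2

One common subsequence of length 2: S at s[2]=t[7] → Q at s[3]=t[9]. dp[8][9] = 2 confirms this is the maximum.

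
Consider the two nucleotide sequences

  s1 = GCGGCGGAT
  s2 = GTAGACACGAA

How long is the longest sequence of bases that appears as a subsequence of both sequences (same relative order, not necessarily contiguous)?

Pick G (s1 #1, s2 #4), C (s1 #2, s2 #6), C (s1 #5, s2 #8), G (s1 #6, s2 #9), A (s1 #8, s2 #11); all 5 bases appear in both, in order. The LCS DP gives dp[9][11] = 5, so this is optimal.

5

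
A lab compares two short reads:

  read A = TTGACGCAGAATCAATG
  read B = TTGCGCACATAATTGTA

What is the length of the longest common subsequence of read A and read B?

Match T at read A[1]=read B[1], T at read A[2]=read B[2], G at read A[3]=read B[3], C at read A[5]=read B[4], G at read A[6]=read B[5], C at read A[7]=read B[6], A at read A[8]=read B[7], A at read A[11]=read B[9], T at read A[12]=read B[10], A at read A[14]=read B[11], A at read A[15]=read B[12], T at read A[16]=read B[14], G at read A[17]=read B[15] — 13 bases in the same relative order in both. The LCS DP gives dp[17][17] = 13, so this is optimal.

13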